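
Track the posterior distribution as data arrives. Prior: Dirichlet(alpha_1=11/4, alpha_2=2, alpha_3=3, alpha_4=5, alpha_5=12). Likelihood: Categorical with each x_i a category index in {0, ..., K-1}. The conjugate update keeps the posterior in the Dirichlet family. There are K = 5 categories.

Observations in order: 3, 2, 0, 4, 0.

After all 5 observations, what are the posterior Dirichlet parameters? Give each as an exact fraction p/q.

obs 1: x=3 → posterior Dirichlet(11/4, 2, 3, 6, 12)
obs 2: x=2 → posterior Dirichlet(11/4, 2, 4, 6, 12)
obs 3: x=0 → posterior Dirichlet(15/4, 2, 4, 6, 12)
obs 4: x=4 → posterior Dirichlet(15/4, 2, 4, 6, 13)
obs 5: x=0 → posterior Dirichlet(19/4, 2, 4, 6, 13)

alpha_1=19/4, alpha_2=2, alpha_3=4, alpha_4=6, alpha_5=13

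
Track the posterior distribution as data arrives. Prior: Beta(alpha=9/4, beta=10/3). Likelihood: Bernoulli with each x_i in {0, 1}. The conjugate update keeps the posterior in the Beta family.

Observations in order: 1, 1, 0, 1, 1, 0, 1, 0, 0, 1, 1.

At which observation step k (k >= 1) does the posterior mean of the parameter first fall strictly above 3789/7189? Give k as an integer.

obs 1: x=1 → posterior Beta(13/4, 10/3)
obs 2: x=1 → posterior Beta(17/4, 10/3)
obs 3: x=0 → posterior Beta(17/4, 13/3)
obs 4: x=1 → posterior Beta(21/4, 13/3)
obs 5: x=1 → posterior Beta(25/4, 13/3)
obs 6: x=0 → posterior Beta(25/4, 16/3)
obs 7: x=1 → posterior Beta(29/4, 16/3)
obs 8: x=0 → posterior Beta(29/4, 19/3)
obs 9: x=0 → posterior Beta(29/4, 22/3)
obs 10: x=1 → posterior Beta(33/4, 22/3)
obs 11: x=1 → posterior Beta(37/4, 22/3)

k = 2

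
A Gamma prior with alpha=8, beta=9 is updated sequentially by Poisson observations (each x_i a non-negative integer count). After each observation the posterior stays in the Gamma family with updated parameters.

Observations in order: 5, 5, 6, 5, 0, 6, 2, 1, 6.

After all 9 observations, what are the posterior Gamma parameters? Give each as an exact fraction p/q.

alpha=44, beta=18

obs 1: x=5 → posterior Gamma(13, 10)
obs 2: x=5 → posterior Gamma(18, 11)
obs 3: x=6 → posterior Gamma(24, 12)
obs 4: x=5 → posterior Gamma(29, 13)
obs 5: x=0 → posterior Gamma(29, 14)
obs 6: x=6 → posterior Gamma(35, 15)
obs 7: x=2 → posterior Gamma(37, 16)
obs 8: x=1 → posterior Gamma(38, 17)
obs 9: x=6 → posterior Gamma(44, 18)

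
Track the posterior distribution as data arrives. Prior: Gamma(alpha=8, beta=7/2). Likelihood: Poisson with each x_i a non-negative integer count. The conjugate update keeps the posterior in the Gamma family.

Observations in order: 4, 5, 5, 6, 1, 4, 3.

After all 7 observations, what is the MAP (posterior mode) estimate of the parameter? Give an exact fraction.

obs 1: x=4 → posterior Gamma(12, 9/2)
obs 2: x=5 → posterior Gamma(17, 11/2)
obs 3: x=5 → posterior Gamma(22, 13/2)
obs 4: x=6 → posterior Gamma(28, 15/2)
obs 5: x=1 → posterior Gamma(29, 17/2)
obs 6: x=4 → posterior Gamma(33, 19/2)
obs 7: x=3 → posterior Gamma(36, 21/2)

10/3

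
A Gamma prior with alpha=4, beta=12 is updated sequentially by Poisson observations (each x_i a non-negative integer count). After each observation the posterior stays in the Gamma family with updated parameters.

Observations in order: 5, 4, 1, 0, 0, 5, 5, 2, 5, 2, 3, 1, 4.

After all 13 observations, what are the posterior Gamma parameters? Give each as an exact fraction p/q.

obs 1: x=5 → posterior Gamma(9, 13)
obs 2: x=4 → posterior Gamma(13, 14)
obs 3: x=1 → posterior Gamma(14, 15)
obs 4: x=0 → posterior Gamma(14, 16)
obs 5: x=0 → posterior Gamma(14, 17)
obs 6: x=5 → posterior Gamma(19, 18)
obs 7: x=5 → posterior Gamma(24, 19)
obs 8: x=2 → posterior Gamma(26, 20)
obs 9: x=5 → posterior Gamma(31, 21)
obs 10: x=2 → posterior Gamma(33, 22)
obs 11: x=3 → posterior Gamma(36, 23)
obs 12: x=1 → posterior Gamma(37, 24)
obs 13: x=4 → posterior Gamma(41, 25)

alpha=41, beta=25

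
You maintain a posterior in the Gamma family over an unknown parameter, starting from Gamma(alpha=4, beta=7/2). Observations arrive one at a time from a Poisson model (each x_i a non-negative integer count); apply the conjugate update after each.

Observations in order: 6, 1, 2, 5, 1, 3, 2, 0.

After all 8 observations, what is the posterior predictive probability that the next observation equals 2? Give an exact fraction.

obs 1: x=6 → posterior Gamma(10, 9/2)
obs 2: x=1 → posterior Gamma(11, 11/2)
obs 3: x=2 → posterior Gamma(13, 13/2)
obs 4: x=5 → posterior Gamma(18, 15/2)
obs 5: x=1 → posterior Gamma(19, 17/2)
obs 6: x=3 → posterior Gamma(22, 19/2)
obs 7: x=2 → posterior Gamma(24, 21/2)
obs 8: x=0 → posterior Gamma(24, 23/2)

23052036671832094885927956333265968/88817841970012523233890533447265625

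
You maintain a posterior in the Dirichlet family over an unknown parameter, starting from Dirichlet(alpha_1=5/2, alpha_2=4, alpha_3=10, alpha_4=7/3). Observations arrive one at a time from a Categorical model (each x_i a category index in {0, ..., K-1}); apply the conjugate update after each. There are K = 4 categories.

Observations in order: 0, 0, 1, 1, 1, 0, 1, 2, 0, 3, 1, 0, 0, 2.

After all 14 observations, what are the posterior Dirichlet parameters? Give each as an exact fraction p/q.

alpha_1=17/2, alpha_2=9, alpha_3=12, alpha_4=10/3

obs 1: x=0 → posterior Dirichlet(7/2, 4, 10, 7/3)
obs 2: x=0 → posterior Dirichlet(9/2, 4, 10, 7/3)
obs 3: x=1 → posterior Dirichlet(9/2, 5, 10, 7/3)
obs 4: x=1 → posterior Dirichlet(9/2, 6, 10, 7/3)
obs 5: x=1 → posterior Dirichlet(9/2, 7, 10, 7/3)
obs 6: x=0 → posterior Dirichlet(11/2, 7, 10, 7/3)
obs 7: x=1 → posterior Dirichlet(11/2, 8, 10, 7/3)
obs 8: x=2 → posterior Dirichlet(11/2, 8, 11, 7/3)
obs 9: x=0 → posterior Dirichlet(13/2, 8, 11, 7/3)
obs 10: x=3 → posterior Dirichlet(13/2, 8, 11, 10/3)
obs 11: x=1 → posterior Dirichlet(13/2, 9, 11, 10/3)
obs 12: x=0 → posterior Dirichlet(15/2, 9, 11, 10/3)
obs 13: x=0 → posterior Dirichlet(17/2, 9, 11, 10/3)
obs 14: x=2 → posterior Dirichlet(17/2, 9, 12, 10/3)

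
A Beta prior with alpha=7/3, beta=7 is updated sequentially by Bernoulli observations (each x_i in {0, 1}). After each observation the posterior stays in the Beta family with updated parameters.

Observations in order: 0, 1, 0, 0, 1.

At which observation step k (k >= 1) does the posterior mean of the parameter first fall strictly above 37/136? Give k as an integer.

obs 1: x=0 → posterior Beta(7/3, 8)
obs 2: x=1 → posterior Beta(10/3, 8)
obs 3: x=0 → posterior Beta(10/3, 9)
obs 4: x=0 → posterior Beta(10/3, 10)
obs 5: x=1 → posterior Beta(13/3, 10)

k = 2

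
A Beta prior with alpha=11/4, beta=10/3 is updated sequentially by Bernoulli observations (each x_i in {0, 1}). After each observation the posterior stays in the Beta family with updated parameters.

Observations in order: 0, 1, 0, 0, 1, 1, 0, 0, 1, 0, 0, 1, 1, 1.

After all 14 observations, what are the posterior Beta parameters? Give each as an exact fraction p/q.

alpha=39/4, beta=31/3

obs 1: x=0 → posterior Beta(11/4, 13/3)
obs 2: x=1 → posterior Beta(15/4, 13/3)
obs 3: x=0 → posterior Beta(15/4, 16/3)
obs 4: x=0 → posterior Beta(15/4, 19/3)
obs 5: x=1 → posterior Beta(19/4, 19/3)
obs 6: x=1 → posterior Beta(23/4, 19/3)
obs 7: x=0 → posterior Beta(23/4, 22/3)
obs 8: x=0 → posterior Beta(23/4, 25/3)
obs 9: x=1 → posterior Beta(27/4, 25/3)
obs 10: x=0 → posterior Beta(27/4, 28/3)
obs 11: x=0 → posterior Beta(27/4, 31/3)
obs 12: x=1 → posterior Beta(31/4, 31/3)
obs 13: x=1 → posterior Beta(35/4, 31/3)
obs 14: x=1 → posterior Beta(39/4, 31/3)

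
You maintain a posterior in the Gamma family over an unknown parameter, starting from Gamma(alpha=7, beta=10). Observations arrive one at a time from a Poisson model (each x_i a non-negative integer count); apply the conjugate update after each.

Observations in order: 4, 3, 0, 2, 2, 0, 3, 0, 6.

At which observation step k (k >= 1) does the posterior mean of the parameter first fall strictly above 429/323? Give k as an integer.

obs 1: x=4 → posterior Gamma(11, 11)
obs 2: x=3 → posterior Gamma(14, 12)
obs 3: x=0 → posterior Gamma(14, 13)
obs 4: x=2 → posterior Gamma(16, 14)
obs 5: x=2 → posterior Gamma(18, 15)
obs 6: x=0 → posterior Gamma(18, 16)
obs 7: x=3 → posterior Gamma(21, 17)
obs 8: x=0 → posterior Gamma(21, 18)
obs 9: x=6 → posterior Gamma(27, 19)

k = 9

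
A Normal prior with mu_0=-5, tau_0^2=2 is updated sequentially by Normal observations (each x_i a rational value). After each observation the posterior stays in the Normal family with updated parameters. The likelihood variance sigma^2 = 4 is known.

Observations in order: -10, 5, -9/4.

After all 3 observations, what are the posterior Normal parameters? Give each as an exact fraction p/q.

obs 1: x=-10 → posterior Normal(-20/3, 4/3)
obs 2: x=5 → posterior Normal(-15/4, 1)
obs 3: x=-9/4 → posterior Normal(-69/20, 4/5)

mu_0=-69/20, tau_0^2=4/5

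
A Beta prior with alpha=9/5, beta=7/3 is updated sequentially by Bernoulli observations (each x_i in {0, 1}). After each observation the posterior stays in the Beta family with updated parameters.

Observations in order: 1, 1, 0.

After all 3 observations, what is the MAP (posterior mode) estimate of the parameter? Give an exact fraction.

6/11

obs 1: x=1 → posterior Beta(14/5, 7/3)
obs 2: x=1 → posterior Beta(19/5, 7/3)
obs 3: x=0 → posterior Beta(19/5, 10/3)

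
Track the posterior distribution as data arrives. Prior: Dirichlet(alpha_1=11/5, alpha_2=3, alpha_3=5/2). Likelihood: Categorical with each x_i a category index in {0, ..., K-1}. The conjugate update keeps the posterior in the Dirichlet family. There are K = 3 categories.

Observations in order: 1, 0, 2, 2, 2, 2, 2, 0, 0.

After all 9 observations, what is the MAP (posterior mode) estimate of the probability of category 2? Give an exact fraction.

65/137

obs 1: x=1 → posterior Dirichlet(11/5, 4, 5/2)
obs 2: x=0 → posterior Dirichlet(16/5, 4, 5/2)
obs 3: x=2 → posterior Dirichlet(16/5, 4, 7/2)
obs 4: x=2 → posterior Dirichlet(16/5, 4, 9/2)
obs 5: x=2 → posterior Dirichlet(16/5, 4, 11/2)
obs 6: x=2 → posterior Dirichlet(16/5, 4, 13/2)
obs 7: x=2 → posterior Dirichlet(16/5, 4, 15/2)
obs 8: x=0 → posterior Dirichlet(21/5, 4, 15/2)
obs 9: x=0 → posterior Dirichlet(26/5, 4, 15/2)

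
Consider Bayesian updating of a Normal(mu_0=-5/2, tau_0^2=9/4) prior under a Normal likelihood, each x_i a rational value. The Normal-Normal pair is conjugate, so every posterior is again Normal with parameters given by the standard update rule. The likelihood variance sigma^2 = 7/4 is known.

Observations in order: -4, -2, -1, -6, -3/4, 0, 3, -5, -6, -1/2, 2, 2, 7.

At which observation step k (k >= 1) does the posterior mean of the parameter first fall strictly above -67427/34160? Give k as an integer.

obs 1: x=-4 → posterior Normal(-107/32, 63/64)
obs 2: x=-2 → posterior Normal(-143/50, 63/100)
obs 3: x=-1 → posterior Normal(-161/68, 63/136)
obs 4: x=-6 → posterior Normal(-269/86, 63/172)
obs 5: x=-3/4 → posterior Normal(-565/208, 63/208)
obs 6: x=0 → posterior Normal(-565/244, 63/244)
obs 7: x=3 → posterior Normal(-457/280, 9/40)
obs 8: x=-5 → posterior Normal(-637/316, 63/316)
obs 9: x=-6 → posterior Normal(-853/352, 63/352)
obs 10: x=-1/2 → posterior Normal(-871/388, 63/388)
obs 11: x=2 → posterior Normal(-799/424, 63/424)
obs 12: x=2 → posterior Normal(-727/460, 63/460)
obs 13: x=7 → posterior Normal(-475/496, 63/496)

k = 7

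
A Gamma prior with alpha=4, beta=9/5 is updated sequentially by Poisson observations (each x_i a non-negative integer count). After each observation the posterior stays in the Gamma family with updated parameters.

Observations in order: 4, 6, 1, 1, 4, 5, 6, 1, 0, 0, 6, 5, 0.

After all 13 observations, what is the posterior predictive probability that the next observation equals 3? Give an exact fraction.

422528839540806355184015939532672471418121585893897861077687153864027729893334712320000/1953647470373872801285034801972679089791192723652407801994484371137769712205179920860321

obs 1: x=4 → posterior Gamma(8, 14/5)
obs 2: x=6 → posterior Gamma(14, 19/5)
obs 3: x=1 → posterior Gamma(15, 24/5)
obs 4: x=1 → posterior Gamma(16, 29/5)
obs 5: x=4 → posterior Gamma(20, 34/5)
obs 6: x=5 → posterior Gamma(25, 39/5)
obs 7: x=6 → posterior Gamma(31, 44/5)
obs 8: x=1 → posterior Gamma(32, 49/5)
obs 9: x=0 → posterior Gamma(32, 54/5)
obs 10: x=0 → posterior Gamma(32, 59/5)
obs 11: x=6 → posterior Gamma(38, 64/5)
obs 12: x=5 → posterior Gamma(43, 69/5)
obs 13: x=0 → posterior Gamma(43, 74/5)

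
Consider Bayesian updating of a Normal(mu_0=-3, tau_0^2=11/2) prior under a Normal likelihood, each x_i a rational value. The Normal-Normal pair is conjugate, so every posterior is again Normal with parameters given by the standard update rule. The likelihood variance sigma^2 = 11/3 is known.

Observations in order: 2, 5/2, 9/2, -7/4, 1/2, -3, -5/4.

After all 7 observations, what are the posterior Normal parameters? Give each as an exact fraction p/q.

mu_0=9/46, tau_0^2=11/23

obs 1: x=2 → posterior Normal(0, 11/5)
obs 2: x=5/2 → posterior Normal(15/16, 11/8)
obs 3: x=9/2 → posterior Normal(21/11, 1)
obs 4: x=-7/4 → posterior Normal(9/8, 11/14)
obs 5: x=1/2 → posterior Normal(69/68, 11/17)
obs 6: x=-3 → posterior Normal(33/80, 11/20)
obs 7: x=-5/4 → posterior Normal(9/46, 11/23)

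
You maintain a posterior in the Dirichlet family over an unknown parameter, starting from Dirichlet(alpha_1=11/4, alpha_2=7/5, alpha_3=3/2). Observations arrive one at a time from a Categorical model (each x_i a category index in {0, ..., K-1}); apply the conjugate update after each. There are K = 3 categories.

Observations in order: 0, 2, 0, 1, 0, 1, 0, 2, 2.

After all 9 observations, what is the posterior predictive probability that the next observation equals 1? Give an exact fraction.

obs 1: x=0 → posterior Dirichlet(15/4, 7/5, 3/2)
obs 2: x=2 → posterior Dirichlet(15/4, 7/5, 5/2)
obs 3: x=0 → posterior Dirichlet(19/4, 7/5, 5/2)
obs 4: x=1 → posterior Dirichlet(19/4, 12/5, 5/2)
obs 5: x=0 → posterior Dirichlet(23/4, 12/5, 5/2)
obs 6: x=1 → posterior Dirichlet(23/4, 17/5, 5/2)
obs 7: x=0 → posterior Dirichlet(27/4, 17/5, 5/2)
obs 8: x=2 → posterior Dirichlet(27/4, 17/5, 7/2)
obs 9: x=2 → posterior Dirichlet(27/4, 17/5, 9/2)

68/293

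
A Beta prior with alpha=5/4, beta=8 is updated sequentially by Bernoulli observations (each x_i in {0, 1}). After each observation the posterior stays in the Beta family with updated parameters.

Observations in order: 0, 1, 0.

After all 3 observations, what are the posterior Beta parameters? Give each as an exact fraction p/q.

alpha=9/4, beta=10

obs 1: x=0 → posterior Beta(5/4, 9)
obs 2: x=1 → posterior Beta(9/4, 9)
obs 3: x=0 → posterior Beta(9/4, 10)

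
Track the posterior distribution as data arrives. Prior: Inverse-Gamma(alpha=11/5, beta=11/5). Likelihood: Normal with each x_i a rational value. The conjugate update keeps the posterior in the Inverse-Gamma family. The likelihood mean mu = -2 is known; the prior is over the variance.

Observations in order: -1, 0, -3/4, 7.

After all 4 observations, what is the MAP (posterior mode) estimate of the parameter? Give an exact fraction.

obs 1: x=-1 → posterior Inverse-Gamma(27/10, 27/10)
obs 2: x=0 → posterior Inverse-Gamma(16/5, 47/10)
obs 3: x=-3/4 → posterior Inverse-Gamma(37/10, 877/160)
obs 4: x=7 → posterior Inverse-Gamma(21/5, 7357/160)

7357/832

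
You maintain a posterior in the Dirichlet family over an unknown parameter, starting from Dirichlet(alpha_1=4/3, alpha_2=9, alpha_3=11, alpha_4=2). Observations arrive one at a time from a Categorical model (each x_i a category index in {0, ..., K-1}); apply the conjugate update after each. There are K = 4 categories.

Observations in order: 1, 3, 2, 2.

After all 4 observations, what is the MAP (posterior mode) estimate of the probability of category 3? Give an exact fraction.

3/35

obs 1: x=1 → posterior Dirichlet(4/3, 10, 11, 2)
obs 2: x=3 → posterior Dirichlet(4/3, 10, 11, 3)
obs 3: x=2 → posterior Dirichlet(4/3, 10, 12, 3)
obs 4: x=2 → posterior Dirichlet(4/3, 10, 13, 3)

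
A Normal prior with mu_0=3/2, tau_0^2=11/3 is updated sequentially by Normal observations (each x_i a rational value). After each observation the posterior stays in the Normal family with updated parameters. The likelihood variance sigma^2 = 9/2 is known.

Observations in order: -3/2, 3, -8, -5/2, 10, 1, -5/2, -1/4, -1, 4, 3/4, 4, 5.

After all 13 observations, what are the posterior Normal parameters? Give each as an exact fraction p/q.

obs 1: x=-3/2 → posterior Normal(15/98, 99/49)
obs 2: x=3 → posterior Normal(147/142, 99/71)
obs 3: x=-8 → posterior Normal(-205/186, 33/31)
obs 4: x=-5/2 → posterior Normal(-63/46, 99/115)
obs 5: x=10 → posterior Normal(125/274, 99/137)
obs 6: x=1 → posterior Normal(169/318, 33/53)
obs 7: x=-5/2 → posterior Normal(59/362, 99/181)
obs 8: x=-1/4 → posterior Normal(24/203, 99/203)
obs 9: x=-1 → posterior Normal(2/225, 11/25)
obs 10: x=4 → posterior Normal(90/247, 99/247)
obs 11: x=3/4 → posterior Normal(213/538, 99/269)
obs 12: x=4 → posterior Normal(389/582, 33/97)
obs 13: x=5 → posterior Normal(609/626, 99/313)

mu_0=609/626, tau_0^2=99/313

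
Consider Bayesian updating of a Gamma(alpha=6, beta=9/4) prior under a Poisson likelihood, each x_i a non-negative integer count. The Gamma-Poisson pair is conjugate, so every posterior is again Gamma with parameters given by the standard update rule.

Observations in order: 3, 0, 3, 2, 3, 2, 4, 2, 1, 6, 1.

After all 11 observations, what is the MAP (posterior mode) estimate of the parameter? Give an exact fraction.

obs 1: x=3 → posterior Gamma(9, 13/4)
obs 2: x=0 → posterior Gamma(9, 17/4)
obs 3: x=3 → posterior Gamma(12, 21/4)
obs 4: x=2 → posterior Gamma(14, 25/4)
obs 5: x=3 → posterior Gamma(17, 29/4)
obs 6: x=2 → posterior Gamma(19, 33/4)
obs 7: x=4 → posterior Gamma(23, 37/4)
obs 8: x=2 → posterior Gamma(25, 41/4)
obs 9: x=1 → posterior Gamma(26, 45/4)
obs 10: x=6 → posterior Gamma(32, 49/4)
obs 11: x=1 → posterior Gamma(33, 53/4)

128/53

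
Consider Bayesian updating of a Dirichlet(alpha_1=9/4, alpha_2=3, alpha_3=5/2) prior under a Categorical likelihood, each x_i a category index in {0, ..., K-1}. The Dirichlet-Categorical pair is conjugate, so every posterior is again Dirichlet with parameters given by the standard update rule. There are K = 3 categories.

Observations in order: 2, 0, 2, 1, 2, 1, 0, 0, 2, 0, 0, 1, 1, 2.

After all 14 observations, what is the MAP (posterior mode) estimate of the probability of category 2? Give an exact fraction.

obs 1: x=2 → posterior Dirichlet(9/4, 3, 7/2)
obs 2: x=0 → posterior Dirichlet(13/4, 3, 7/2)
obs 3: x=2 → posterior Dirichlet(13/4, 3, 9/2)
obs 4: x=1 → posterior Dirichlet(13/4, 4, 9/2)
obs 5: x=2 → posterior Dirichlet(13/4, 4, 11/2)
obs 6: x=1 → posterior Dirichlet(13/4, 5, 11/2)
obs 7: x=0 → posterior Dirichlet(17/4, 5, 11/2)
obs 8: x=0 → posterior Dirichlet(21/4, 5, 11/2)
obs 9: x=2 → posterior Dirichlet(21/4, 5, 13/2)
obs 10: x=0 → posterior Dirichlet(25/4, 5, 13/2)
obs 11: x=0 → posterior Dirichlet(29/4, 5, 13/2)
obs 12: x=1 → posterior Dirichlet(29/4, 6, 13/2)
obs 13: x=1 → posterior Dirichlet(29/4, 7, 13/2)
obs 14: x=2 → posterior Dirichlet(29/4, 7, 15/2)

26/75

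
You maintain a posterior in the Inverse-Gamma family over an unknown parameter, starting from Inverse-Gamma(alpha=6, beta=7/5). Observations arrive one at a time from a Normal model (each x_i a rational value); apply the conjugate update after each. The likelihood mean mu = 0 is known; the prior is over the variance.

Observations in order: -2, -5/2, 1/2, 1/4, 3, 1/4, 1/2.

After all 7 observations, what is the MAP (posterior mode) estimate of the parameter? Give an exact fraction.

907/840

obs 1: x=-2 → posterior Inverse-Gamma(13/2, 17/5)
obs 2: x=-5/2 → posterior Inverse-Gamma(7, 261/40)
obs 3: x=1/2 → posterior Inverse-Gamma(15/2, 133/20)
obs 4: x=1/4 → posterior Inverse-Gamma(8, 1069/160)
obs 5: x=3 → posterior Inverse-Gamma(17/2, 1789/160)
obs 6: x=1/4 → posterior Inverse-Gamma(9, 897/80)
obs 7: x=1/2 → posterior Inverse-Gamma(19/2, 907/80)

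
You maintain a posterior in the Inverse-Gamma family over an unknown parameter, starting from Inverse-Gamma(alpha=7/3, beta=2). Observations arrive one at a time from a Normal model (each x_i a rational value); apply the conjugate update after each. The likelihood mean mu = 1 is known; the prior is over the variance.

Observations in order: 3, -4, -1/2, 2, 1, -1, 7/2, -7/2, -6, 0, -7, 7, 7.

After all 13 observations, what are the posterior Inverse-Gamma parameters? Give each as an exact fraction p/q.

obs 1: x=3 → posterior Inverse-Gamma(17/6, 4)
obs 2: x=-4 → posterior Inverse-Gamma(10/3, 33/2)
obs 3: x=-1/2 → posterior Inverse-Gamma(23/6, 141/8)
obs 4: x=2 → posterior Inverse-Gamma(13/3, 145/8)
obs 5: x=1 → posterior Inverse-Gamma(29/6, 145/8)
obs 6: x=-1 → posterior Inverse-Gamma(16/3, 161/8)
obs 7: x=7/2 → posterior Inverse-Gamma(35/6, 93/4)
obs 8: x=-7/2 → posterior Inverse-Gamma(19/3, 267/8)
obs 9: x=-6 → posterior Inverse-Gamma(41/6, 463/8)
obs 10: x=0 → posterior Inverse-Gamma(22/3, 467/8)
obs 11: x=-7 → posterior Inverse-Gamma(47/6, 723/8)
obs 12: x=7 → posterior Inverse-Gamma(25/3, 867/8)
obs 13: x=7 → posterior Inverse-Gamma(53/6, 1011/8)

alpha=53/6, beta=1011/8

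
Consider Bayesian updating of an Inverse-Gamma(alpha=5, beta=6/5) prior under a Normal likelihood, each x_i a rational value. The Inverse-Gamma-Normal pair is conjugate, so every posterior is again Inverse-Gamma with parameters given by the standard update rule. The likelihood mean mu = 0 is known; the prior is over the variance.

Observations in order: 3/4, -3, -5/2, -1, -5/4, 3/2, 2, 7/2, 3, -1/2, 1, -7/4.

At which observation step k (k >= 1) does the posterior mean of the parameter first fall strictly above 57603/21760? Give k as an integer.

k = 9

obs 1: x=3/4 → posterior Inverse-Gamma(11/2, 237/160)
obs 2: x=-3 → posterior Inverse-Gamma(6, 957/160)
obs 3: x=-5/2 → posterior Inverse-Gamma(13/2, 1457/160)
obs 4: x=-1 → posterior Inverse-Gamma(7, 1537/160)
obs 5: x=-5/4 → posterior Inverse-Gamma(15/2, 831/80)
obs 6: x=3/2 → posterior Inverse-Gamma(8, 921/80)
obs 7: x=2 → posterior Inverse-Gamma(17/2, 1081/80)
obs 8: x=7/2 → posterior Inverse-Gamma(9, 1571/80)
obs 9: x=3 → posterior Inverse-Gamma(19/2, 1931/80)
obs 10: x=-1/2 → posterior Inverse-Gamma(10, 1941/80)
obs 11: x=1 → posterior Inverse-Gamma(21/2, 1981/80)
obs 12: x=-7/4 → posterior Inverse-Gamma(11, 4207/160)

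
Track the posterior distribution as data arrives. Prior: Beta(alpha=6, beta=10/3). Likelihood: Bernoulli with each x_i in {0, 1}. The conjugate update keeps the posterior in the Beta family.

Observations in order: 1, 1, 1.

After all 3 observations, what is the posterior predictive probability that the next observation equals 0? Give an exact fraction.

10/37

obs 1: x=1 → posterior Beta(7, 10/3)
obs 2: x=1 → posterior Beta(8, 10/3)
obs 3: x=1 → posterior Beta(9, 10/3)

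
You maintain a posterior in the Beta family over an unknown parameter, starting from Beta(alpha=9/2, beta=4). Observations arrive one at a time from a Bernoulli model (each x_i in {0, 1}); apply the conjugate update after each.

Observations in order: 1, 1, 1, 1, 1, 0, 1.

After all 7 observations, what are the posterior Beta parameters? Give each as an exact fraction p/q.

obs 1: x=1 → posterior Beta(11/2, 4)
obs 2: x=1 → posterior Beta(13/2, 4)
obs 3: x=1 → posterior Beta(15/2, 4)
obs 4: x=1 → posterior Beta(17/2, 4)
obs 5: x=1 → posterior Beta(19/2, 4)
obs 6: x=0 → posterior Beta(19/2, 5)
obs 7: x=1 → posterior Beta(21/2, 5)

alpha=21/2, beta=5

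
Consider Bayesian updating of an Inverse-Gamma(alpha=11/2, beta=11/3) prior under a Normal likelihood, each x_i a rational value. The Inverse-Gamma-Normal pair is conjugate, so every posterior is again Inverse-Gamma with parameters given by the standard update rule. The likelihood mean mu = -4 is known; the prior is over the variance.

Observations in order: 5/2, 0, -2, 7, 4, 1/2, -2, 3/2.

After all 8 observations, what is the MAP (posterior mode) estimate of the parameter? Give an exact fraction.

3709/252

obs 1: x=5/2 → posterior Inverse-Gamma(6, 595/24)
obs 2: x=0 → posterior Inverse-Gamma(13/2, 787/24)
obs 3: x=-2 → posterior Inverse-Gamma(7, 835/24)
obs 4: x=7 → posterior Inverse-Gamma(15/2, 2287/24)
obs 5: x=4 → posterior Inverse-Gamma(8, 3055/24)
obs 6: x=1/2 → posterior Inverse-Gamma(17/2, 1649/12)
obs 7: x=-2 → posterior Inverse-Gamma(9, 1673/12)
obs 8: x=3/2 → posterior Inverse-Gamma(19/2, 3709/24)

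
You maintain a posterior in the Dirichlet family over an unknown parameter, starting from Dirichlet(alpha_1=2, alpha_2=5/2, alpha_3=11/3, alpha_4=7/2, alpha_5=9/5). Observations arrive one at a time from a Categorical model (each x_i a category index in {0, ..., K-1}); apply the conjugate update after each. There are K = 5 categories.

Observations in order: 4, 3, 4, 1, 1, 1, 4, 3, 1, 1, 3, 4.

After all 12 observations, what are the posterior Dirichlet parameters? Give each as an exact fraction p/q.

alpha_1=2, alpha_2=15/2, alpha_3=11/3, alpha_4=13/2, alpha_5=29/5

obs 1: x=4 → posterior Dirichlet(2, 5/2, 11/3, 7/2, 14/5)
obs 2: x=3 → posterior Dirichlet(2, 5/2, 11/3, 9/2, 14/5)
obs 3: x=4 → posterior Dirichlet(2, 5/2, 11/3, 9/2, 19/5)
obs 4: x=1 → posterior Dirichlet(2, 7/2, 11/3, 9/2, 19/5)
obs 5: x=1 → posterior Dirichlet(2, 9/2, 11/3, 9/2, 19/5)
obs 6: x=1 → posterior Dirichlet(2, 11/2, 11/3, 9/2, 19/5)
obs 7: x=4 → posterior Dirichlet(2, 11/2, 11/3, 9/2, 24/5)
obs 8: x=3 → posterior Dirichlet(2, 11/2, 11/3, 11/2, 24/5)
obs 9: x=1 → posterior Dirichlet(2, 13/2, 11/3, 11/2, 24/5)
obs 10: x=1 → posterior Dirichlet(2, 15/2, 11/3, 11/2, 24/5)
obs 11: x=3 → posterior Dirichlet(2, 15/2, 11/3, 13/2, 24/5)
obs 12: x=4 → posterior Dirichlet(2, 15/2, 11/3, 13/2, 29/5)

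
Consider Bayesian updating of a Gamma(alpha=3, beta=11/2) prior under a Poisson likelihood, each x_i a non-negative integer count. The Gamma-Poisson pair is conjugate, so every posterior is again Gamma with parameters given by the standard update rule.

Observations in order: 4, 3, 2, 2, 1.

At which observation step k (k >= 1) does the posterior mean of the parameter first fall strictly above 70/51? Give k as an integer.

k = 3

obs 1: x=4 → posterior Gamma(7, 13/2)
obs 2: x=3 → posterior Gamma(10, 15/2)
obs 3: x=2 → posterior Gamma(12, 17/2)
obs 4: x=2 → posterior Gamma(14, 19/2)
obs 5: x=1 → posterior Gamma(15, 21/2)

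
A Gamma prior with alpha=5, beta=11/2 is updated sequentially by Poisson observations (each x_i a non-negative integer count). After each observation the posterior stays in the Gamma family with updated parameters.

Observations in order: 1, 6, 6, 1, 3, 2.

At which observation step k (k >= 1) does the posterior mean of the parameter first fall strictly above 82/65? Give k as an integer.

k = 2

obs 1: x=1 → posterior Gamma(6, 13/2)
obs 2: x=6 → posterior Gamma(12, 15/2)
obs 3: x=6 → posterior Gamma(18, 17/2)
obs 4: x=1 → posterior Gamma(19, 19/2)
obs 5: x=3 → posterior Gamma(22, 21/2)
obs 6: x=2 → posterior Gamma(24, 23/2)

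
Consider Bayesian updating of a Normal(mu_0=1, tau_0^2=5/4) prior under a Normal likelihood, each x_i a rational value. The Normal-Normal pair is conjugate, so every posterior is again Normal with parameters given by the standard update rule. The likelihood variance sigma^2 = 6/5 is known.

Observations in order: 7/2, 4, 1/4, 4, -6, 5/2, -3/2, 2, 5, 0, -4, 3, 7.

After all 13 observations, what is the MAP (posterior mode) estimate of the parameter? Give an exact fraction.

2071/1396

obs 1: x=7/2 → posterior Normal(223/98, 30/49)
obs 2: x=4 → posterior Normal(423/148, 15/37)
obs 3: x=1/4 → posterior Normal(871/396, 10/33)
obs 4: x=4 → posterior Normal(41/16, 15/62)
obs 5: x=-6 → posterior Normal(671/596, 30/149)
obs 6: x=5/2 → posterior Normal(307/232, 5/29)
obs 7: x=-3/2 → posterior Normal(771/796, 30/199)
obs 8: x=2 → posterior Normal(971/896, 15/112)
obs 9: x=5 → posterior Normal(1471/996, 10/83)
obs 10: x=0 → posterior Normal(1471/1096, 15/137)
obs 11: x=-4 → posterior Normal(1071/1196, 30/299)
obs 12: x=3 → posterior Normal(457/432, 5/54)
obs 13: x=7 → posterior Normal(2071/1396, 30/349)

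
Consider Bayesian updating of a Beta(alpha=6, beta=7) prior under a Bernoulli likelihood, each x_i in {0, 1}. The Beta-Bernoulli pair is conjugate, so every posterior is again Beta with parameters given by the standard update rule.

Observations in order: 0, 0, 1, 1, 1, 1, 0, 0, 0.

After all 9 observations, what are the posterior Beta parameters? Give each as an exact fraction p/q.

obs 1: x=0 → posterior Beta(6, 8)
obs 2: x=0 → posterior Beta(6, 9)
obs 3: x=1 → posterior Beta(7, 9)
obs 4: x=1 → posterior Beta(8, 9)
obs 5: x=1 → posterior Beta(9, 9)
obs 6: x=1 → posterior Beta(10, 9)
obs 7: x=0 → posterior Beta(10, 10)
obs 8: x=0 → posterior Beta(10, 11)
obs 9: x=0 → posterior Beta(10, 12)

alpha=10, beta=12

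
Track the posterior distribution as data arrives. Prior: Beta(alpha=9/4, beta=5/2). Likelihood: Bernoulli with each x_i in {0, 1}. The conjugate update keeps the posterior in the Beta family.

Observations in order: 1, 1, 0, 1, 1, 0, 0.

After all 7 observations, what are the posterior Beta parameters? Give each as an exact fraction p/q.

alpha=25/4, beta=11/2

obs 1: x=1 → posterior Beta(13/4, 5/2)
obs 2: x=1 → posterior Beta(17/4, 5/2)
obs 3: x=0 → posterior Beta(17/4, 7/2)
obs 4: x=1 → posterior Beta(21/4, 7/2)
obs 5: x=1 → posterior Beta(25/4, 7/2)
obs 6: x=0 → posterior Beta(25/4, 9/2)
obs 7: x=0 → posterior Beta(25/4, 11/2)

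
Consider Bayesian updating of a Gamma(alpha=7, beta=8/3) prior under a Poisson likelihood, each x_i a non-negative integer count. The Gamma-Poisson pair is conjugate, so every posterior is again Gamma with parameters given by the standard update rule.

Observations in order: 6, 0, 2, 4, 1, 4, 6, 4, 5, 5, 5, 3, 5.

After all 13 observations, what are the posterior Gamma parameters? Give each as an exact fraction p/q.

obs 1: x=6 → posterior Gamma(13, 11/3)
obs 2: x=0 → posterior Gamma(13, 14/3)
obs 3: x=2 → posterior Gamma(15, 17/3)
obs 4: x=4 → posterior Gamma(19, 20/3)
obs 5: x=1 → posterior Gamma(20, 23/3)
obs 6: x=4 → posterior Gamma(24, 26/3)
obs 7: x=6 → posterior Gamma(30, 29/3)
obs 8: x=4 → posterior Gamma(34, 32/3)
obs 9: x=5 → posterior Gamma(39, 35/3)
obs 10: x=5 → posterior Gamma(44, 38/3)
obs 11: x=5 → posterior Gamma(49, 41/3)
obs 12: x=3 → posterior Gamma(52, 44/3)
obs 13: x=5 → posterior Gamma(57, 47/3)

alpha=57, beta=47/3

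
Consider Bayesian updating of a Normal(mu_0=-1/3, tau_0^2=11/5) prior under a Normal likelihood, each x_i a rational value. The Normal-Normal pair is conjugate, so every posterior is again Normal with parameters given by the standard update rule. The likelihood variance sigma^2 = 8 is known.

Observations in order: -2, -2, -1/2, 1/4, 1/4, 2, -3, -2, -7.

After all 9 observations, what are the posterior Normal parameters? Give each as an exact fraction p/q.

obs 1: x=-2 → posterior Normal(-106/153, 88/51)
obs 2: x=-2 → posterior Normal(-86/93, 44/31)
obs 3: x=-1/2 → posterior Normal(-377/438, 88/73)
obs 4: x=1/4 → posterior Normal(-103/144, 22/21)
obs 5: x=1/4 → posterior Normal(-172/285, 88/95)
obs 6: x=2 → posterior Normal(-1/3, 44/53)
obs 7: x=-3 → posterior Normal(-205/351, 88/117)
obs 8: x=-2 → posterior Normal(-271/384, 11/16)
obs 9: x=-7 → posterior Normal(-502/417, 88/139)

mu_0=-502/417, tau_0^2=88/139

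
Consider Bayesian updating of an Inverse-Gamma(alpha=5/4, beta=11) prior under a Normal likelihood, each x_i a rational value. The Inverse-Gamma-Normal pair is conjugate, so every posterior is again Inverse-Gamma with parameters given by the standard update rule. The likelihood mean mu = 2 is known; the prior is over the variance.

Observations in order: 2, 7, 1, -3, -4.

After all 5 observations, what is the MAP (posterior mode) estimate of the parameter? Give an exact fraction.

218/19

obs 1: x=2 → posterior Inverse-Gamma(7/4, 11)
obs 2: x=7 → posterior Inverse-Gamma(9/4, 47/2)
obs 3: x=1 → posterior Inverse-Gamma(11/4, 24)
obs 4: x=-3 → posterior Inverse-Gamma(13/4, 73/2)
obs 5: x=-4 → posterior Inverse-Gamma(15/4, 109/2)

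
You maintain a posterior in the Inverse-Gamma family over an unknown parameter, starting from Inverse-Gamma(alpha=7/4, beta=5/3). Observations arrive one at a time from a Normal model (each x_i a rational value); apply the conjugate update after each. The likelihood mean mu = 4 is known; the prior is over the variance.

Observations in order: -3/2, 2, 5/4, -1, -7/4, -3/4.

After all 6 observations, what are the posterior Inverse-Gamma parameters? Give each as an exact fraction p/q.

alpha=19/4, beta=6037/96

obs 1: x=-3/2 → posterior Inverse-Gamma(9/4, 403/24)
obs 2: x=2 → posterior Inverse-Gamma(11/4, 451/24)
obs 3: x=5/4 → posterior Inverse-Gamma(13/4, 2167/96)
obs 4: x=-1 → posterior Inverse-Gamma(15/4, 3367/96)
obs 5: x=-7/4 → posterior Inverse-Gamma(17/4, 2477/48)
obs 6: x=-3/4 → posterior Inverse-Gamma(19/4, 6037/96)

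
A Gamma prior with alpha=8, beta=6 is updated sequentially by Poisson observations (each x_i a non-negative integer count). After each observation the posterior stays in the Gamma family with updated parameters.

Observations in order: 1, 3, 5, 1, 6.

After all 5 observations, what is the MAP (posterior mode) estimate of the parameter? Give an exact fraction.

obs 1: x=1 → posterior Gamma(9, 7)
obs 2: x=3 → posterior Gamma(12, 8)
obs 3: x=5 → posterior Gamma(17, 9)
obs 4: x=1 → posterior Gamma(18, 10)
obs 5: x=6 → posterior Gamma(24, 11)

23/11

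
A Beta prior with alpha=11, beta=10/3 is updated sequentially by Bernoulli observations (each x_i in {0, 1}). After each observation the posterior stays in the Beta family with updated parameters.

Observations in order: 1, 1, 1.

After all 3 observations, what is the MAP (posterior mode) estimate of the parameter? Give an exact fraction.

39/46

obs 1: x=1 → posterior Beta(12, 10/3)
obs 2: x=1 → posterior Beta(13, 10/3)
obs 3: x=1 → posterior Beta(14, 10/3)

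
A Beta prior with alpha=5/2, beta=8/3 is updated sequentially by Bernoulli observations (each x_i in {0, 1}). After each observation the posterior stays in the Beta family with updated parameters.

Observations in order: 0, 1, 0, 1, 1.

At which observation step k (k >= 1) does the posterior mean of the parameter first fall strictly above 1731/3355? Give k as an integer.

k = 5

obs 1: x=0 → posterior Beta(5/2, 11/3)
obs 2: x=1 → posterior Beta(7/2, 11/3)
obs 3: x=0 → posterior Beta(7/2, 14/3)
obs 4: x=1 → posterior Beta(9/2, 14/3)
obs 5: x=1 → posterior Beta(11/2, 14/3)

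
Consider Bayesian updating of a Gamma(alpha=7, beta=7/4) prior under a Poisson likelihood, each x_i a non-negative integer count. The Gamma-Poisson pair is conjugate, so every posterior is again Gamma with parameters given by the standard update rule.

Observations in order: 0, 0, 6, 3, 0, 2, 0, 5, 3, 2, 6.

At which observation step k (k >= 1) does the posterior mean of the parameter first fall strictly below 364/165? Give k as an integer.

k = 2

obs 1: x=0 → posterior Gamma(7, 11/4)
obs 2: x=0 → posterior Gamma(7, 15/4)
obs 3: x=6 → posterior Gamma(13, 19/4)
obs 4: x=3 → posterior Gamma(16, 23/4)
obs 5: x=0 → posterior Gamma(16, 27/4)
obs 6: x=2 → posterior Gamma(18, 31/4)
obs 7: x=0 → posterior Gamma(18, 35/4)
obs 8: x=5 → posterior Gamma(23, 39/4)
obs 9: x=3 → posterior Gamma(26, 43/4)
obs 10: x=2 → posterior Gamma(28, 47/4)
obs 11: x=6 → posterior Gamma(34, 51/4)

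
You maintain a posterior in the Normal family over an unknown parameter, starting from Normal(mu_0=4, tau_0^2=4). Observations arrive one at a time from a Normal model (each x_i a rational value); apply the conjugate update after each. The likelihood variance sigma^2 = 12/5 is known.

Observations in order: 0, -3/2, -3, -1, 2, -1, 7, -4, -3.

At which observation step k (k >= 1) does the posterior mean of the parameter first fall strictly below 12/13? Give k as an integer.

k = 2

obs 1: x=0 → posterior Normal(3/2, 3/2)
obs 2: x=-3/2 → posterior Normal(9/26, 12/13)
obs 3: x=-3 → posterior Normal(-7/12, 2/3)
obs 4: x=-1 → posterior Normal(-31/46, 12/23)
obs 5: x=2 → posterior Normal(-11/56, 3/7)
obs 6: x=-1 → posterior Normal(-7/22, 4/11)
obs 7: x=7 → posterior Normal(49/76, 6/19)
obs 8: x=-4 → posterior Normal(9/86, 12/43)
obs 9: x=-3 → posterior Normal(-7/32, 1/4)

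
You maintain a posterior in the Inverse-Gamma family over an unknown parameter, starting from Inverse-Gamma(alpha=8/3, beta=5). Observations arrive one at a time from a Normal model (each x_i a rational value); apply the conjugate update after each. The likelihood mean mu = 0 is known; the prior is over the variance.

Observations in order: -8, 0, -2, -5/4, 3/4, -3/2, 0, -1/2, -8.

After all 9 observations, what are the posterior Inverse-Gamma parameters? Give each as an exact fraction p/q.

alpha=43/6, beta=1173/16

obs 1: x=-8 → posterior Inverse-Gamma(19/6, 37)
obs 2: x=0 → posterior Inverse-Gamma(11/3, 37)
obs 3: x=-2 → posterior Inverse-Gamma(25/6, 39)
obs 4: x=-5/4 → posterior Inverse-Gamma(14/3, 1273/32)
obs 5: x=3/4 → posterior Inverse-Gamma(31/6, 641/16)
obs 6: x=-3/2 → posterior Inverse-Gamma(17/3, 659/16)
obs 7: x=0 → posterior Inverse-Gamma(37/6, 659/16)
obs 8: x=-1/2 → posterior Inverse-Gamma(20/3, 661/16)
obs 9: x=-8 → posterior Inverse-Gamma(43/6, 1173/16)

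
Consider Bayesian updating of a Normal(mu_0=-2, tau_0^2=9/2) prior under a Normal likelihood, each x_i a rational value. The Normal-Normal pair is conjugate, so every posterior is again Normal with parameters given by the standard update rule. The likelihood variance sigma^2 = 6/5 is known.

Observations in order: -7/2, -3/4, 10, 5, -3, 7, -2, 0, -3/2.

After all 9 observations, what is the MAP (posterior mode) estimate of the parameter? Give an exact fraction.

643/556

obs 1: x=-7/2 → posterior Normal(-121/38, 18/19)
obs 2: x=-3/4 → posterior Normal(-287/136, 9/17)
obs 3: x=10 → posterior Normal(313/196, 18/49)
obs 4: x=5 → posterior Normal(613/256, 9/32)
obs 5: x=-3 → posterior Normal(433/316, 18/79)
obs 6: x=7 → posterior Normal(853/376, 9/47)
obs 7: x=-2 → posterior Normal(733/436, 18/109)
obs 8: x=0 → posterior Normal(733/496, 9/62)
obs 9: x=-3/2 → posterior Normal(643/556, 18/139)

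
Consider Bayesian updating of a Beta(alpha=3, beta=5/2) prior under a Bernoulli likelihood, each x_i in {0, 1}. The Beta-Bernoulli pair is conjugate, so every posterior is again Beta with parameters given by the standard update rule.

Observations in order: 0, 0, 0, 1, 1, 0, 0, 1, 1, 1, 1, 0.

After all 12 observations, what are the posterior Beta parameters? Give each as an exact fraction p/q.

alpha=9, beta=17/2

obs 1: x=0 → posterior Beta(3, 7/2)
obs 2: x=0 → posterior Beta(3, 9/2)
obs 3: x=0 → posterior Beta(3, 11/2)
obs 4: x=1 → posterior Beta(4, 11/2)
obs 5: x=1 → posterior Beta(5, 11/2)
obs 6: x=0 → posterior Beta(5, 13/2)
obs 7: x=0 → posterior Beta(5, 15/2)
obs 8: x=1 → posterior Beta(6, 15/2)
obs 9: x=1 → posterior Beta(7, 15/2)
obs 10: x=1 → posterior Beta(8, 15/2)
obs 11: x=1 → posterior Beta(9, 15/2)
obs 12: x=0 → posterior Beta(9, 17/2)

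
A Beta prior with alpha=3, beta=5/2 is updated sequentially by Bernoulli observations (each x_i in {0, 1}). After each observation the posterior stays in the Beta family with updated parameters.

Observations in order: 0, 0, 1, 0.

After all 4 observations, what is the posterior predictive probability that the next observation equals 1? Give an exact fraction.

8/19

obs 1: x=0 → posterior Beta(3, 7/2)
obs 2: x=0 → posterior Beta(3, 9/2)
obs 3: x=1 → posterior Beta(4, 9/2)
obs 4: x=0 → posterior Beta(4, 11/2)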